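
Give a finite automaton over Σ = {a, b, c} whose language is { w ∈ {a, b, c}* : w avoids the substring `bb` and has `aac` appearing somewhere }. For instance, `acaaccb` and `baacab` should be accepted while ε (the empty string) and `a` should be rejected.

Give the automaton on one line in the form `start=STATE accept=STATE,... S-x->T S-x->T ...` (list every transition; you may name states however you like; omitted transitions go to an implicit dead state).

Build one automaton per condition and run them in lockstep. One (3 states) tracks partial matches of the forbidden pattern `bb`; the other (4 states) tracks whether and how much of `aac` has been seen. Each combined state is a pair, one component from each; accept when both components accept.
With 10 states:
        a   b   c  
>  q0   q1  q2  q0 
   q1   q3  q2  q0 
   q2   q1  q4  q0 
   q3   q3  q2  q5 
   q4   q6  q4  q4 
 * q5   q5  q7  q5 
   q6   q8  q4  q4 
 * q7   q5  q9  q5 
   q8   q8  q4  q9 
   q9   q9  q9  q9 
(> = start, * = accepting)

start=q0 accept=q5,q7 q0-a->q1 q0-b->q2 q0-c->q0 q1-a->q3 q1-b->q2 q1-c->q0 q2-a->q1 q2-b->q4 q2-c->q0 q3-a->q3 q3-b->q2 q3-c->q5 q4-a->q6 q4-b->q4 q4-c->q4 q5-a->q5 q5-b->q7 q5-c->q5 q6-a->q8 q6-b->q4 q6-c->q4 q7-a->q5 q7-b->q9 q7-c->q5 q8-a->q8 q8-b->q4 q8-c->q9 q9-a->q9 q9-b->q9 q9-c->q9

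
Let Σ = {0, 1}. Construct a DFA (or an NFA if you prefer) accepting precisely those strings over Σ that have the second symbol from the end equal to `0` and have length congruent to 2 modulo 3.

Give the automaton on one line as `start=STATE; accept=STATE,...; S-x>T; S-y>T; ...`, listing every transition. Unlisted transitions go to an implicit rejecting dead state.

start=q0; accept=q3; q0-0>q1; q0-1>q2; q1-0>q3; q1-1>q3; q2-0>q4; q2-1>q4; q3-0>q0; q3-1>q0; q4-0>q0; q4-1>q0

Build one automaton per condition and run them in lockstep. The first has 7 states tracking the last 2 symbols read; the second has 3 states tracking the input length modulo 3. A product state is a pair (one from each), accepting exactly when both do. After merging equivalent states the machine shrinks.
With 5 states:
        0   1  
>  q0   q1  q2 
   q1   q3  q3 
   q2   q4  q4 
 * q3   q0  q0 
   q4   q0  q0 
(> = start, * = accepting)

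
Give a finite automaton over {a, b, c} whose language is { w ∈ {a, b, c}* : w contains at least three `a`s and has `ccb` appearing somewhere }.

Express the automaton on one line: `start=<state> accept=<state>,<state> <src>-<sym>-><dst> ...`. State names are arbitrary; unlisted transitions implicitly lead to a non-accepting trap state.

Handle the two conditions separately and then intersect. One (5 states) tracks the count of `a`s, saturating at 4; the other (4 states) tracks whether and how much of `ccb` has been seen. Each combined state is a pair, one component from each; accept when both components accept. Minimizing collapses redundant product states.
16 states suffice.
          a    b    c  
>  s0     s1   s0   s2 
   s1     s3   s1   s4 
   s2     s1   s0   s5 
   s3     s6   s3   s7 
   s4     s3   s1   s8 
   s5     s1   s9   s5 
   s6     s6   s6  s10 
   s7     s6   s3  s11 
   s8     s3  s12   s8 
   s9    s12   s9   s9 
   s10    s6   s6  s13 
   s11    s6  s14  s11 
   s12   s14  s12  s12 
   s13    s6  s15  s13 
   s14   s15  s14  s14 
 * s15   s15  s15  s15 
(> = start, * = accepting)

start=s0 accept=s15 s0-a->s1 s0-b->s0 s0-c->s2 s1-a->s3 s1-b->s1 s1-c->s4 s2-a->s1 s2-b->s0 s2-c->s5 s3-a->s6 s3-b->s3 s3-c->s7 s4-a->s3 s4-b->s1 s4-c->s8 s5-a->s1 s5-b->s9 s5-c->s5 s6-a->s6 s6-b->s6 s6-c->s10 s7-a->s6 s7-b->s3 s7-c->s11 s8-a->s3 s8-b->s12 s8-c->s8 s9-a->s12 s9-b->s9 s9-c->s9 s10-a->s6 s10-b->s6 s10-c->s13 s11-a->s6 s11-b->s14 s11-c->s11 s12-a->s14 s12-b->s12 s12-c->s12 s13-a->s6 s13-b->s15 s13-c->s13 s14-a->s15 s14-b->s14 s14-c->s14 s15-a->s15 s15-b->s15 s15-c->s15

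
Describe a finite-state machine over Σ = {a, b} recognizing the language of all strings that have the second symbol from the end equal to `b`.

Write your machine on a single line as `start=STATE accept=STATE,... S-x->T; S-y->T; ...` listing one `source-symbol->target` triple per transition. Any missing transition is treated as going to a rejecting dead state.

start=s0; accept=s5,s6; s0-a->s1; s0-b->s2; s1-a->s3; s1-b->s4; s2-a->s5; s2-b->s6; s3-a->s3; s3-b->s4; s4-a->s5; s4-b->s6; s5-a->s3; s5-b->s4; s6-a->s5; s6-b->s6

A DFA must remember the last 2 symbols (since which symbol is second-to-last isn't known until the input ends). Use one state per possible window of the last ≤2 symbols; accept from those whose window starts with `b`.
        a   b  
>  s0   s1  s2 
   s1   s3  s4 
   s2   s5  s6 
   s3   s3  s4 
   s4   s5  s6 
 * s5   s3  s4 
 * s6   s5  s6 
(> = start, * = accepting)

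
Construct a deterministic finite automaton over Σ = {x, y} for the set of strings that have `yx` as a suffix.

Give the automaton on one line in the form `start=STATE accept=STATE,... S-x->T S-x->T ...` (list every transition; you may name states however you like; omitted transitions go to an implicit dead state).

Let each state record the length of the longest suffix of the input read so far that is also a prefix of `yx`. S1 means the last symbol is `y`; S2 means the last 2 symbols are `yx`. Accept only at S2, where the string currently ends in `yx`.
A 3-state machine:
        x   y  
>  S0   S0  S1 
   S1   S2  S1 
 * S2   S0  S1 
(> = start, * = accepting)

start=S0 accept=S2 S0-x->S0 S0-y->S1 S1-x->S2 S1-y->S1 S2-x->S0 S2-y->S1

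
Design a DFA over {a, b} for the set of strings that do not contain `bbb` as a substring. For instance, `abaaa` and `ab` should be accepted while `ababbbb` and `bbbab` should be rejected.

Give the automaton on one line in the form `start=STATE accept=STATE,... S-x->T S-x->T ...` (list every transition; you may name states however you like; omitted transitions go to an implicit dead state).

start=q0 accept=q0,q1,q2 q0-a->q0 q0-b->q1 q1-a->q0 q1-b->q2 q2-a->q0 q2-b->q3 q3-a->q3 q3-b->q3

This is the complement of 'contains `bbb`'. Use the same substring-matching states — q0 through q3 holding how much of `bbb` has just been matched — but flip the accepting set: everything except the trap q3 accepts.
A 4-state machine:
        a   b  
>* q0   q0  q1 
 * q1   q0  q2 
 * q2   q0  q3 
   q3   q3  q3 
(> = start, * = accepting)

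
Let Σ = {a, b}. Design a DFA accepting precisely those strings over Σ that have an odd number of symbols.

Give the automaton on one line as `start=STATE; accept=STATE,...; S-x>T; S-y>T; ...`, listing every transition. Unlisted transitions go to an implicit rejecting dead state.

Only the length mod 2 matters, so use a 2-cycle: from any state, every input symbol moves to the next state, wrapping S1 back to S0. Mark S1 accepting.
A 2-state machine:
        a   b  
>  S0   S1  S1 
 * S1   S0  S0 
(> = start, * = accepting)

start=S0; accept=S1; S0-a>S1; S0-b>S1; S1-a>S0; S1-b>S0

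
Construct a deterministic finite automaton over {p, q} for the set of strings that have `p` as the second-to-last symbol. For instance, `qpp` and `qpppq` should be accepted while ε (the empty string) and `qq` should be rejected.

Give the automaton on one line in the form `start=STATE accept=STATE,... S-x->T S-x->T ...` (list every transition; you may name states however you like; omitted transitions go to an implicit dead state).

A DFA must remember the last 2 symbols (since which symbol is second-to-last isn't known until the input ends). Use one state per possible window of the last ≤2 symbols; accept from those whose window starts with `p`.
7 states suffice.
       p  q 
>  A   B  C 
   B   D  E 
   C   F  G 
 * D   D  E 
 * E   F  G 
   F   D  E 
   G   F  G 
(> = start, * = accepting)

start=A accept=D,E A-p->B A-q->C B-p->D B-q->E C-p->F C-q->G D-p->D D-q->E E-p->F E-q->G F-p->D F-q->E G-p->F G-q->G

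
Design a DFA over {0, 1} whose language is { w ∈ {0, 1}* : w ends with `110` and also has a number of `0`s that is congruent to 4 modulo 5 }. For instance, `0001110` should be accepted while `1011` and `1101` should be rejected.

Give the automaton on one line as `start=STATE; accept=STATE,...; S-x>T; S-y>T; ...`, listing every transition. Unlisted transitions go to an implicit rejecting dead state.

Run two small machines in parallel and take their product. The first has 4 states tracking how much of the suffix `110` has currently been matched; the second has 5 states tracking the count of `0`s modulo 5. A product state is a pair (one from each), accepting exactly when both do.
          0    1  
>  s0     s1   s2 
   s1     s3   s4 
   s2     s1   s5 
   s3     s6   s7 
   s4     s3   s8 
   s5     s9   s5 
   s6    s10  s11 
   s7     s6  s12 
   s8    s13   s8 
   s9     s3   s4 
   s10    s0  s14 
   s11   s10  s15 
   s12   s16  s12 
   s13    s6   s7 
   s14    s0  s17 
   s15   s18  s15 
   s16   s10  s11 
   s17   s19  s17 
 * s18    s0  s14 
   s19    s1   s2 
(> = start, * = accepting)

start=s0; accept=s18; s0-0>s1; s0-1>s2; s1-0>s3; s1-1>s4; s2-0>s1; s2-1>s5; s3-0>s6; s3-1>s7; s4-0>s3; s4-1>s8; s5-0>s9; s5-1>s5; s6-0>s10; s6-1>s11; s7-0>s6; s7-1>s12; s8-0>s13; s8-1>s8; s9-0>s3; s9-1>s4; s10-0>s0; s10-1>s14; s11-0>s10; s11-1>s15; s12-0>s16; s12-1>s12; s13-0>s6; s13-1>s7; s14-0>s0; s14-1>s17; s15-0>s18; s15-1>s15; s16-0>s10; s16-1>s11; s17-0>s19; s17-1>s17; s18-0>s0; s18-1>s14; s19-0>s1; s19-1>s2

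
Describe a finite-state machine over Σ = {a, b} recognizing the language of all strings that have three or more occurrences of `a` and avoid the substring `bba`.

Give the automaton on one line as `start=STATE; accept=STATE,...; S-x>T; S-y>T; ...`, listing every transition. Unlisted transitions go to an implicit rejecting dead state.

start=s0; accept=s6,s8,s9; s0-a>s1; s0-b>s2; s1-a>s3; s1-b>s4; s2-a>s1; s2-b>s5; s3-a>s6; s3-b>s7; s4-a>s3; s4-b>s5; s5-a>s5; s5-b>s5; s6-a>s6; s6-b>s8; s7-a>s6; s7-b>s5; s8-a>s6; s8-b>s9; s9-a>s5; s9-b>s9

Build one automaton per condition and run them in lockstep. One (5 states) tracks the count of `a`s, saturating at 4; the other (4 states) tracks partial matches of the forbidden pattern `bba`. Each combined state is a pair, one component from each; accept when both components accept. After merging equivalent states the machine shrinks.
        a   b  
>  s0   s1  s2 
   s1   s3  s4 
   s2   s1  s5 
   s3   s6  s7 
   s4   s3  s5 
   s5   s5  s5 
 * s6   s6  s8 
   s7   s6  s5 
 * s8   s6  s9 
 * s9   s5  s9 
(> = start, * = accepting)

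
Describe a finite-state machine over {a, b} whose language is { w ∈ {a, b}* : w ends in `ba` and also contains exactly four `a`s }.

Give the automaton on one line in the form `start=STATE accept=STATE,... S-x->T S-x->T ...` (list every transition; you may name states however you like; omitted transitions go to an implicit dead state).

Run two small machines in parallel and take their product. One (3 states) tracks how much of the suffix `ba` has currently been matched; the other (6 states) tracks the count of `a`s, saturating at 5. Each combined state is a pair, one component from each; accept when both components accept. Equivalent product states are then merged.
A 7-state machine:
        a   b  
>  s0   s1  s0 
   s1   s2  s1 
   s2   s3  s2 
   s3   s4  s5 
   s4   s4  s4 
   s5   s6  s5 
 * s6   s4  s4 
(> = start, * = accepting)

start=s0 accept=s6 s0-a->s1 s0-b->s0 s1-a->s2 s1-b->s1 s2-a->s3 s2-b->s2 s3-a->s4 s3-b->s5 s4-a->s4 s4-b->s4 s5-a->s6 s5-b->s5 s6-a->s4 s6-b->s4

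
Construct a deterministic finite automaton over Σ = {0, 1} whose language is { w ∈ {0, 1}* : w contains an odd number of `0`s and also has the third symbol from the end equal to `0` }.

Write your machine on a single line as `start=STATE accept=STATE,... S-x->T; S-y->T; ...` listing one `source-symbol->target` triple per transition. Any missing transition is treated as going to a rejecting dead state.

Run two small machines in parallel and take their product. One (2 states) tracks the count of `0`s modulo 2; the other (15 states) tracks the last 3 symbols read. Each combined state is a pair, one component from each; accept when both components accept.
With 23 states:
          0    1  
>  s0     s1   s2 
   s1     s3   s4 
   s2     s5   s6 
   s3     s7   s8 
   s4     s9  s10 
   s5    s11  s12 
   s6    s13  s14 
 * s7    s15  s16 
   s8    s17  s18 
   s9    s19  s20 
 * s10   s21  s22 
   s11    s7   s8 
   s12    s9  s10 
   s13   s11  s12 
   s14   s13  s14 
   s15    s7   s8 
 * s16    s9  s10 
 * s17   s11  s12 
   s18   s13  s14 
   s19   s15  s16 
   s20   s17  s18 
   s21   s19  s20 
   s22   s21  s22 
(> = start, * = accepting)

start=s0; accept=s7,s10,s16,s17; s0-0->s1; s0-1->s2; s1-0->s3; s1-1->s4; s2-0->s5; s2-1->s6; s3-0->s7; s3-1->s8; s4-0->s9; s4-1->s10; s5-0->s11; s5-1->s12; s6-0->s13; s6-1->s14; s7-0->s15; s7-1->s16; s8-0->s17; s8-1->s18; s9-0->s19; s9-1->s20; s10-0->s21; s10-1->s22; s11-0->s7; s11-1->s8; s12-0->s9; s12-1->s10; s13-0->s11; s13-1->s12; s14-0->s13; s14-1->s14; s15-0->s7; s15-1->s8; s16-0->s9; s16-1->s10; s17-0->s11; s17-1->s12; s18-0->s13; s18-1->s14; s19-0->s15; s19-1->s16; s20-0->s17; s20-1->s18; s21-0->s19; s21-1->s20; s22-0->s21; s22-1->s22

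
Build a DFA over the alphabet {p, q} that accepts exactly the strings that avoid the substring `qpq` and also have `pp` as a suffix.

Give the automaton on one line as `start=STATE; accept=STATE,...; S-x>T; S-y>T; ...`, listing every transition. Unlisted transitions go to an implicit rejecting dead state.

Run two small machines in parallel and take their product. The first has 4 states tracking partial matches of the forbidden pattern `qpq`; the second has 3 states tracking how much of the suffix `pp` has currently been matched. A product state is a pair (one from each), accepting exactly when both do. Equivalent product states are then merged.
        p   q  
>  S0   S1  S2 
   S1   S3  S2 
   S2   S4  S2 
 * S3   S3  S2 
   S4   S3  S5 
   S5   S5  S5 
(> = start, * = accepting)

start=S0; accept=S3; S0-p>S1; S0-q>S2; S1-p>S3; S1-q>S2; S2-p>S4; S2-q>S2; S3-p>S3; S3-q>S2; S4-p>S3; S4-q>S5; S5-p>S5; S5-q>S5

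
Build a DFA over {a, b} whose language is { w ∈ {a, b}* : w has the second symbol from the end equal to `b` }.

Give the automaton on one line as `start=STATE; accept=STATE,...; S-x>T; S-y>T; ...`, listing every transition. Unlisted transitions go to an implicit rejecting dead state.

Because acceptance depends on a position counted from the end, the machine has to buffer the most recent 2 symbols. Make each state the string of the last up-to-2 symbols read; on input `x` shift the window left and append `x`. Accept when the buffered window has length 2 and begins with `b`.
With 7 states:
        a   b  
>  q0   q1  q2 
   q1   q3  q4 
   q2   q5  q6 
   q3   q3  q4 
   q4   q5  q6 
 * q5   q3  q4 
 * q6   q5  q6 
(> = start, * = accepting)

start=q0; accept=q5,q6; q0-a>q1; q0-b>q2; q1-a>q3; q1-b>q4; q2-a>q5; q2-b>q6; q3-a>q3; q3-b>q4; q4-a>q5; q4-b>q6; q5-a>q3; q5-b>q4; q6-a>q5; q6-b>q6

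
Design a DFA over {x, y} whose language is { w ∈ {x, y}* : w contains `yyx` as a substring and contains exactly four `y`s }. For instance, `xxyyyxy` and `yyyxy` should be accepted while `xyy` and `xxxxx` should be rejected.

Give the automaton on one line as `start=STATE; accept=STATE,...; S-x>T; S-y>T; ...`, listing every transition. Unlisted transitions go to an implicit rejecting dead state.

start=A; accept=L; A-x>A; A-y>B; B-x>C; B-y>D; C-x>C; C-y>E; D-x>F; D-y>G; E-x>H; E-y>G; F-x>F; F-y>I; G-x>I; G-y>J; H-x>H; H-y>K; I-x>I; I-y>L; J-x>L; J-y>M; K-x>M; K-y>J; L-x>L; L-y>M; M-x>M; M-y>M

Handle the two conditions separately and then intersect. One (4 states) tracks whether and how much of `yyx` has been seen; the other (6 states) tracks the count of `y`s, saturating at 5. Each combined state is a pair, one component from each; accept when both components accept. Minimizing collapses redundant product states.
A 13-state machine:
       x  y 
>  A   A  B 
   B   C  D 
   C   C  E 
   D   F  G 
   E   H  G 
   F   F  I 
   G   I  J 
   H   H  K 
   I   I  L 
   J   L  M 
   K   M  J 
 * L   L  M 
   M   M  M 
(> = start, * = accepting)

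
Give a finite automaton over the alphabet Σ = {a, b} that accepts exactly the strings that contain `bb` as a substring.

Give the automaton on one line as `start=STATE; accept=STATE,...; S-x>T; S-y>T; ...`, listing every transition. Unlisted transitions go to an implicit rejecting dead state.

States q0..q1 record the length of the longest prefix of `bb` that matches the current input suffix. Reaching q2 means `bb` has been seen, and we stay there forever. Accept from q2.
With 3 states:
        a   b  
>  q0   q0  q1 
   q1   q0  q2 
 * q2   q2  q2 
(> = start, * = accepting)

start=q0; accept=q2; q0-a>q0; q0-b>q1; q1-a>q0; q1-b>q2; q2-a>q2; q2-b>q2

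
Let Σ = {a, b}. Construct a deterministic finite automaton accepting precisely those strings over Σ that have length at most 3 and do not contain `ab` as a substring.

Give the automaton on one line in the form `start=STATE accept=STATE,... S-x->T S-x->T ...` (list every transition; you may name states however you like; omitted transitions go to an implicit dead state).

Run two small machines in parallel and take their product. The first has 5 states tracking the input length, saturating at 4; the second has 3 states tracking partial matches of the forbidden pattern `ab`. A product state is a pair (one from each), accepting exactly when both do. Minimizing collapses redundant product states.
7 states suffice.
        a   b  
>* q0   q1  q2 
 * q1   q3  q4 
 * q2   q3  q5 
 * q3   q6  q4 
   q4   q4  q4 
 * q5   q6  q6 
 * q6   q4  q4 
(> = start, * = accepting)

start=q0 accept=q0,q1,q2,q3,q5,q6 q0-a->q1 q0-b->q2 q1-a->q3 q1-b->q4 q2-a->q3 q2-b->q5 q3-a->q6 q3-b->q4 q4-a->q4 q4-b->q4 q5-a->q6 q5-b->q6 q6-a->q4 q6-b->q4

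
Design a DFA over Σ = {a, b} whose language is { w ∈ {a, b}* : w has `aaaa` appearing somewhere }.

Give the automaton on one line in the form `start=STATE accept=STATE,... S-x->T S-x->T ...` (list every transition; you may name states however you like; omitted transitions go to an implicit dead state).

start=q0 accept=q4 q0-a->q1 q0-b->q0 q1-a->q2 q1-b->q0 q2-a->q3 q2-b->q0 q3-a->q4 q3-b->q0 q4-a->q4 q4-b->q4

States q0..q3 record the length of the longest prefix of `aaaa` that matches the current input suffix. Reaching q4 means `aaaa` has been seen, and we stay there forever. Accept from q4.
5 states suffice.
        a   b  
>  q0   q1  q0 
   q1   q2  q0 
   q2   q3  q0 
   q3   q4  q0 
 * q4   q4  q4 
(> = start, * = accepting)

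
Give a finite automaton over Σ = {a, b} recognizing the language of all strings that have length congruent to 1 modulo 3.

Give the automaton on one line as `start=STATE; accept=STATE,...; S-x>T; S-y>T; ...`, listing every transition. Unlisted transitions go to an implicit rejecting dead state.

Count input length modulo 3: every symbol advances one step around the cycle q0 → q1 → q2 → q0. Accept at q1.
A 3-state machine:
        a   b  
>  q0   q1  q1 
 * q1   q2  q2 
   q2   q0  q0 
(> = start, * = accepting)

start=q0; accept=q1; q0-a>q1; q0-b>q1; q1-a>q2; q1-b>q2; q2-a>q0; q2-b>q0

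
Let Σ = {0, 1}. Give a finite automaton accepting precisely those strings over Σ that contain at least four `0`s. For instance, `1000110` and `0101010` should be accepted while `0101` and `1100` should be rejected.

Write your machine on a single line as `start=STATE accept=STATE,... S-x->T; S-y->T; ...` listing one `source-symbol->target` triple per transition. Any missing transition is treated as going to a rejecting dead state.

start=s0; accept=s4,s5; s0-0->s1; s0-1->s0; s1-0->s2; s1-1->s1; s2-0->s3; s2-1->s2; s3-0->s4; s3-1->s3; s4-0->s5; s4-1->s4; s5-0->s5; s5-1->s5

Count `0`s, saturating at 5: states s0 through s4 mean 0 through 4 `0`s seen; s5 means more than 4. Each `0` increments (capped at s5); other symbols loop. Accept from {s4, s5}.
With 6 states:
        0   1  
>  s0   s1  s0 
   s1   s2  s1 
   s2   s3  s2 
   s3   s4  s3 
 * s4   s5  s4 
 * s5   s5  s5 
(> = start, * = accepting)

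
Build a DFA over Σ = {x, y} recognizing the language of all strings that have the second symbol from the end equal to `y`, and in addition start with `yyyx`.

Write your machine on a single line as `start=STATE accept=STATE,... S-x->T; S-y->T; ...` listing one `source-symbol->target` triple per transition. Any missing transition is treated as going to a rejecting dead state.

start=s0; accept=s9,s12; s0-x->s1; s0-y->s2; s1-x->s3; s1-y->s4; s2-x->s5; s2-y->s6; s3-x->s3; s3-y->s4; s4-x->s5; s4-y->s7; s5-x->s3; s5-y->s4; s6-x->s5; s6-y->s8; s7-x->s5; s7-y->s7; s8-x->s9; s8-y->s7; s9-x->s10; s9-y->s11; s10-x->s10; s10-y->s11; s11-x->s9; s11-y->s12; s12-x->s9; s12-y->s12

Run two small machines in parallel and take their product. The first has 7 states tracking the last 2 symbols read; the second has 6 states tracking whether the input so far still matches the prefix `yyyx`. A product state is a pair (one from each), accepting exactly when both do.
          x    y  
>  s0     s1   s2 
   s1     s3   s4 
   s2     s5   s6 
   s3     s3   s4 
   s4     s5   s7 
   s5     s3   s4 
   s6     s5   s8 
   s7     s5   s7 
   s8     s9   s7 
 * s9    s10  s11 
   s10   s10  s11 
   s11    s9  s12 
 * s12    s9  s12 
(> = start, * = accepting)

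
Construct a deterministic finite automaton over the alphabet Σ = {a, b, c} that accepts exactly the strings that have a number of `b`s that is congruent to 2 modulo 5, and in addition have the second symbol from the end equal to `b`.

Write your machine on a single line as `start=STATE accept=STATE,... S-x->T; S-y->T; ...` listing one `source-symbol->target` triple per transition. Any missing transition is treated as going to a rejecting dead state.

Build one automaton per condition and run them in lockstep. One (5 states) tracks the count of `b`s modulo 5; the other (13 states) tracks the last 2 symbols read. Each combined state is a pair, one component from each; accept when both components accept. Equivalent product states are then merged.
9 states suffice.
        a   b   c  
>  q0   q0  q1  q0 
   q1   q2  q3  q2 
   q2   q2  q4  q2 
 * q3   q5  q6  q5 
   q4   q5  q6  q5 
 * q5   q7  q6  q7 
   q6   q6  q8  q6 
   q7   q7  q6  q7 
   q8   q8  q0  q8 
(> = start, * = accepting)

start=q0; accept=q3,q5; q0-a->q0; q0-b->q1; q0-c->q0; q1-a->q2; q1-b->q3; q1-c->q2; q2-a->q2; q2-b->q4; q2-c->q2; q3-a->q5; q3-b->q6; q3-c->q5; q4-a->q5; q4-b->q6; q4-c->q5; q5-a->q7; q5-b->q6; q5-c->q7; q6-a->q6; q6-b->q8; q6-c->q6; q7-a->q7; q7-b->q6; q7-c->q7; q8-a->q8; q8-b->q0; q8-c->q8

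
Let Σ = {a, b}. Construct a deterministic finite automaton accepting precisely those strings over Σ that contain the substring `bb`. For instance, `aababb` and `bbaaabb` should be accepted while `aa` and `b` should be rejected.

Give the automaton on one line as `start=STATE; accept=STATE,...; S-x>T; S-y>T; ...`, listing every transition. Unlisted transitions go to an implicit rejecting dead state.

start=q0; accept=q2; q0-a>q0; q0-b>q1; q1-a>q0; q1-b>q2; q2-a>q2; q2-b>q2

Track how much of `bb` has been matched so far: state q0 is no progress, q2 is the absorbing accept state reached once `bb` has occurred. Intermediate states record partial matches; on a mismatch, fall back to the longest reusable overlap.
With 3 states:
        a   b  
>  q0   q0  q1 
   q1   q0  q2 
 * q2   q2  q2 
(> = start, * = accepting)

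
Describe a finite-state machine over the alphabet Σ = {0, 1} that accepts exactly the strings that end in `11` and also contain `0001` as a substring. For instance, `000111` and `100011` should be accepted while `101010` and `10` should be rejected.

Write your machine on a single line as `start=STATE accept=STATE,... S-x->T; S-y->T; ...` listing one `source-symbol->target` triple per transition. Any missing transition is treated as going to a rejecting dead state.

Run two small machines in parallel and take their product. The first has 3 states tracking how much of the suffix `11` has currently been matched; the second has 5 states tracking whether and how much of `0001` has been seen. A product state is a pair (one from each), accepting exactly when both do. Minimizing collapses redundant product states.
6 states suffice.
        0   1  
>  S0   S1  S0 
   S1   S2  S0 
   S2   S3  S0 
   S3   S3  S4 
   S4   S3  S5 
 * S5   S3  S5 
(> = start, * = accepting)

start=S0; accept=S5; S0-0->S1; S0-1->S0; S1-0->S2; S1-1->S0; S2-0->S3; S2-1->S0; S3-0->S3; S3-1->S4; S4-0->S3; S4-1->S5; S5-0->S3; S5-1->S5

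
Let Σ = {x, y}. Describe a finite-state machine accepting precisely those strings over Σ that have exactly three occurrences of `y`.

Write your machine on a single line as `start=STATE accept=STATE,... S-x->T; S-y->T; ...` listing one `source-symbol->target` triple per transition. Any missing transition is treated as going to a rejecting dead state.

start=q0; accept=q3; q0-x->q0; q0-y->q1; q1-x->q1; q1-y->q2; q2-x->q2; q2-y->q3; q3-x->q3; q3-y->q4; q4-x->q4; q4-y->q4

Count `y`s, saturating at 4: states q0 through q3 mean 0 through 3 `y`s seen; q4 means more than 3. Each `y` increments (capped at q4); other symbols loop. Accept from {q3}.
5 states suffice.
        x   y  
>  q0   q0  q1 
   q1   q1  q2 
   q2   q2  q3 
 * q3   q3  q4 
   q4   q4  q4 
(> = start, * = accepting)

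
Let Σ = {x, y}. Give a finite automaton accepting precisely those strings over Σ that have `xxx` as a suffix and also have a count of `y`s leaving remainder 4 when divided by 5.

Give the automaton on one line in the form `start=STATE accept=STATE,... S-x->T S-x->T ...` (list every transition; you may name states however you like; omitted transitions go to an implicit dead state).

start=A accept=H A-x->A A-y->B B-x->B B-y->C C-x->C C-y->D D-x->D D-y->E E-x->F E-y->A F-x->G F-y->A G-x->H G-y->A H-x->H H-y->A

Handle the two conditions separately and then intersect. One (4 states) tracks how much of the suffix `xxx` has currently been matched; the other (5 states) tracks the count of `y`s modulo 5. Each combined state is a pair, one component from each; accept when both components accept. After merging equivalent states the machine shrinks.
With 8 states:
       x  y 
>  A   A  B 
   B   B  C 
   C   C  D 
   D   D  E 
   E   F  A 
   F   G  A 
   G   H  A 
 * H   H  A 
(> = start, * = accepting)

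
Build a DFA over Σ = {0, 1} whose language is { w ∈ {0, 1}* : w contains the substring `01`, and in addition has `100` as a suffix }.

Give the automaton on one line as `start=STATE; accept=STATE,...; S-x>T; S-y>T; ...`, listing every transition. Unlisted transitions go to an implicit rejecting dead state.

start=S0; accept=S7; S0-0>S1; S0-1>S2; S1-0>S1; S1-1>S3; S2-0>S4; S2-1>S2; S3-0>S5; S3-1>S3; S4-0>S6; S4-1>S3; S5-0>S7; S5-1>S3; S6-0>S1; S6-1>S3; S7-0>S8; S7-1>S3; S8-0>S8; S8-1>S3

Build one automaton per condition and run them in lockstep. One (3 states) tracks whether and how much of `01` has been seen; the other (4 states) tracks how much of the suffix `100` has currently been matched. Each combined state is a pair, one component from each; accept when both components accept.
        0   1  
>  S0   S1  S2 
   S1   S1  S3 
   S2   S4  S2 
   S3   S5  S3 
   S4   S6  S3 
   S5   S7  S3 
   S6   S1  S3 
 * S7   S8  S3 
   S8   S8  S3 
(> = start, * = accepting)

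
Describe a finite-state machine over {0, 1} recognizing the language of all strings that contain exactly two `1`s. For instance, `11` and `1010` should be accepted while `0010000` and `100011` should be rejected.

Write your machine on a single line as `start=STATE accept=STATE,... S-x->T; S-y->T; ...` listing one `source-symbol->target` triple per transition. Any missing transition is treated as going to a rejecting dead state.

Only the number of `1`s matters, and only up to 3. Make a chain s0 → s1 → s2 → s3 advanced by each `1` (with s3 absorbing); every other symbol self-loops. The accepting set is {s2}.
4 states suffice.
        0   1  
>  s0   s0  s1 
   s1   s1  s2 
 * s2   s2  s3 
   s3   s3  s3 
(> = start, * = accepting)

start=s0; accept=s2; s0-0->s0; s0-1->s1; s1-0->s1; s1-1->s2; s2-0->s2; s2-1->s3; s3-0->s3; s3-1->s3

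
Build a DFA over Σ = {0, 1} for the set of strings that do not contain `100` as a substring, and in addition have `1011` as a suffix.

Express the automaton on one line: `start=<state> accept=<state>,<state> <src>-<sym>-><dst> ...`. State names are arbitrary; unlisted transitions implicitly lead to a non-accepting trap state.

start=S0 accept=S5 S0-0->S0 S0-1->S1 S1-0->S2 S1-1->S1 S2-0->S3 S2-1->S4 S3-0->S3 S3-1->S3 S4-0->S2 S4-1->S5 S5-0->S2 S5-1->S1

Run two small machines in parallel and take their product. The first has 4 states tracking partial matches of the forbidden pattern `100`; the second has 5 states tracking how much of the suffix `1011` has currently been matched. A product state is a pair (one from each), accepting exactly when both do. Equivalent product states are then merged.
6 states suffice.
        0   1  
>  S0   S0  S1 
   S1   S2  S1 
   S2   S3  S4 
   S3   S3  S3 
   S4   S2  S5 
 * S5   S2  S1 
(> = start, * = accepting)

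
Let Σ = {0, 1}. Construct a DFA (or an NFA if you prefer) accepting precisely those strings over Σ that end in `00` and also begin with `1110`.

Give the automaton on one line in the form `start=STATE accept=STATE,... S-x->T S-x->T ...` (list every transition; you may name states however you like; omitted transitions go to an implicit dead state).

Run two small machines in parallel and take their product. One (3 states) tracks how much of the suffix `00` has currently been matched; the other (6 states) tracks whether the input so far still matches the prefix `1110`. Each combined state is a pair, one component from each; accept when both components accept.
A 10-state machine:
       0  1 
>  A   B  C 
   B   D  E 
   C   B  F 
   D   D  E 
   E   B  E 
   F   B  G 
   G   H  E 
   H   I  J 
 * I   I  J 
   J   H  J 
(> = start, * = accepting)

start=A accept=I A-0->B A-1->C B-0->D B-1->E C-0->B C-1->F D-0->D D-1->E E-0->B E-1->E F-0->B F-1->G G-0->H G-1->E H-0->I H-1->J I-0->I I-1->J J-0->H J-1->J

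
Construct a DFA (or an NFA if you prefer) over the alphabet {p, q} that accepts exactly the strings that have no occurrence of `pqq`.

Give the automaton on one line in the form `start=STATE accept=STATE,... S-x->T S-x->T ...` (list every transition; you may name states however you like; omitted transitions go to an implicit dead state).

start=s0 accept=s0,s1,s2 s0-p->s1 s0-q->s0 s1-p->s1 s1-q->s2 s2-p->s1 s2-q->s3 s3-p->s3 s3-q->s3

Track partial matches of the forbidden pattern `pqq`. State s3 is a dead state reached once `pqq` has occurred; every other state accepts. s0 means no part of `pqq` is currently matched.
        p   q  
>* s0   s1  s0 
 * s1   s1  s2 
 * s2   s1  s3 
   s3   s3  s3 
(> = start, * = accepting)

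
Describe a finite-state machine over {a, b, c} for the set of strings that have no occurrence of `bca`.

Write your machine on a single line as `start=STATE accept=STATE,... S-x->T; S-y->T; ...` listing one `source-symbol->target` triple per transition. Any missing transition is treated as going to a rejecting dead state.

This is the complement of 'contains `bca`'. Use the same substring-matching states — s0 through s3 holding how much of `bca` has just been matched — but flip the accepting set: everything except the trap s3 accepts.
4 states suffice.
        a   b   c  
>* s0   s0  s1  s0 
 * s1   s0  s1  s2 
 * s2   s3  s1  s0 
   s3   s3  s3  s3 
(> = start, * = accepting)

start=s0; accept=s0,s1,s2; s0-a->s0; s0-b->s1; s0-c->s0; s1-a->s0; s1-b->s1; s1-c->s2; s2-a->s3; s2-b->s1; s2-c->s0; s3-a->s3; s3-b->s3; s3-c->s3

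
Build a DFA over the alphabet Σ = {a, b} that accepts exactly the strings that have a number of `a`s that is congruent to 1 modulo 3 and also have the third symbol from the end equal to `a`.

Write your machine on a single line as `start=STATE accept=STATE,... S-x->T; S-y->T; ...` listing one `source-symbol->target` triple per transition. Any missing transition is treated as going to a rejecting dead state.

Build one automaton per condition and run them in lockstep. The first has 3 states tracking the count of `a`s modulo 3; the second has 15 states tracking the last 3 symbols read. A product state is a pair (one from each), accepting exactly when both do. After merging equivalent states the machine shrinks.
          a    b  
>  s0     s1   s0 
   s1     s2   s3 
   s2     s4   s5 
   s3     s2   s6 
   s4     s7   s8 
   s5     s9   s5 
 * s6     s2  s10 
 * s7     s2  s11 
   s8    s12   s0 
   s9    s13   s8 
   s10    s2  s10 
 * s11    s2   s6 
 * s12    s2   s3 
   s13    s2  s11 
(> = start, * = accepting)

start=s0; accept=s6,s7,s11,s12; s0-a->s1; s0-b->s0; s1-a->s2; s1-b->s3; s2-a->s4; s2-b->s5; s3-a->s2; s3-b->s6; s4-a->s7; s4-b->s8; s5-a->s9; s5-b->s5; s6-a->s2; s6-b->s10; s7-a->s2; s7-b->s11; s8-a->s12; s8-b->s0; s9-a->s13; s9-b->s8; s10-a->s2; s10-b->s10; s11-a->s2; s11-b->s6; s12-a->s2; s12-b->s3; s13-a->s2; s13-b->s11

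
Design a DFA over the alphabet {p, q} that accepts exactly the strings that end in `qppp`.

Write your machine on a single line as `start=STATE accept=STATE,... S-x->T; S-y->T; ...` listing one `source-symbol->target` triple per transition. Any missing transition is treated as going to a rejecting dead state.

start=A; accept=E; A-p->A; A-q->B; B-p->C; B-q->B; C-p->D; C-q->B; D-p->E; D-q->B; E-p->A; E-q->B

Let each state record the length of the longest suffix of the input read so far that is also a prefix of `qppp`. B means the last symbol is `q`; C means the last 2 symbols are `qp`; D means the last 3 symbols are `qpp`; E means the last 4 symbols are `qppp`. Accept only at E, where the string currently ends in `qppp`.
With 5 states:
       p  q 
>  A   A  B 
   B   C  B 
   C   D  B 
   D   E  B 
 * E   A  B 
(> = start, * = accepting)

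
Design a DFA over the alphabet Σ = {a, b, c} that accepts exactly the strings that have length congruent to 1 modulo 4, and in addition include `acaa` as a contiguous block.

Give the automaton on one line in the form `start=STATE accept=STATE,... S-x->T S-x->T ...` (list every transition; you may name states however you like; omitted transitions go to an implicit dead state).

Handle the two conditions separately and then intersect. The first has 4 states tracking the input length modulo 4; the second has 5 states tracking whether and how much of `acaa` has been seen. A product state is a pair (one from each), accepting exactly when both do.
20 states suffice.
          a    b    c  
>  q0     q1   q2   q2 
   q1     q3   q4   q5 
   q2     q3   q4   q4 
   q3     q6   q7   q8 
   q4     q6   q7   q7 
   q5     q9   q7   q7 
   q6    q10   q0  q11 
   q7    q10   q0   q0 
   q8    q12   q0   q0 
   q9    q13   q0  q11 
   q10    q1   q2  q14 
   q11   q15   q2   q2 
   q12   q16   q2  q14 
   q13   q16  q16  q16 
   q14   q17   q4   q4 
   q15   q18   q4   q5 
 * q16   q18  q18  q18 
   q17   q19   q7   q8 
   q18   q19  q19  q19 
   q19   q13  q13  q13 
(> = start, * = accepting)

start=q0 accept=q16 q0-a->q1 q0-b->q2 q0-c->q2 q1-a->q3 q1-b->q4 q1-c->q5 q2-a->q3 q2-b->q4 q2-c->q4 q3-a->q6 q3-b->q7 q3-c->q8 q4-a->q6 q4-b->q7 q4-c->q7 q5-a->q9 q5-b->q7 q5-c->q7 q6-a->q10 q6-b->q0 q6-c->q11 q7-a->q10 q7-b->q0 q7-c->q0 q8-a->q12 q8-b->q0 q8-c->q0 q9-a->q13 q9-b->q0 q9-c->q11 q10-a->q1 q10-b->q2 q10-c->q14 q11-a->q15 q11-b->q2 q11-c->q2 q12-a->q16 q12-b->q2 q12-c->q14 q13-a->q16 q13-b->q16 q13-c->q16 q14-a->q17 q14-b->q4 q14-c->q4 q15-a->q18 q15-b->q4 q15-c->q5 q16-a->q18 q16-b->q18 q16-c->q18 q17-a->q19 q17-b->q7 q17-c->q8 q18-a->q19 q18-b->q19 q18-c->q19 q19-a->q13 q19-b->q13 q19-c->q13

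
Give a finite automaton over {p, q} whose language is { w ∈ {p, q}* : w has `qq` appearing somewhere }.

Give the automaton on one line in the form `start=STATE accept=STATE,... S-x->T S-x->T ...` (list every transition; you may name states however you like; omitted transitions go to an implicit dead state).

start=A accept=C A-p->A A-q->B B-p->A B-q->C C-p->C C-q->C

States A..B record the length of the longest prefix of `qq` that matches the current input suffix. Reaching C means `qq` has been seen, and we stay there forever. Accept from C.
3 states suffice.
       p  q 
>  A   A  B 
   B   A  C 
 * C   C  C 
(> = start, * = accepting)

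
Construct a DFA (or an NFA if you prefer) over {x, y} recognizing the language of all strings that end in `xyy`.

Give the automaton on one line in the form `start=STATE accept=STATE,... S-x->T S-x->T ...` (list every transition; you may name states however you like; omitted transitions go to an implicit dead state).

start=s0 accept=s3 s0-x->s1 s0-y->s0 s1-x->s1 s1-y->s2 s2-x->s1 s2-y->s3 s3-x->s1 s3-y->s0

Remember how much of `xyy` the current input suffix matches. State s0 means no match yet; s1 means the last symbol is `x`; s2 means the last 2 symbols are `xy`; s3 means the last 3 symbols are `xyy`. Only s3 accepts. On a mismatch, fall back to the longest proper suffix that is still a prefix of `xyy`.
        x   y  
>  s0   s1  s0 
   s1   s1  s2 
   s2   s1  s3 
 * s3   s1  s0 
(> = start, * = accepting)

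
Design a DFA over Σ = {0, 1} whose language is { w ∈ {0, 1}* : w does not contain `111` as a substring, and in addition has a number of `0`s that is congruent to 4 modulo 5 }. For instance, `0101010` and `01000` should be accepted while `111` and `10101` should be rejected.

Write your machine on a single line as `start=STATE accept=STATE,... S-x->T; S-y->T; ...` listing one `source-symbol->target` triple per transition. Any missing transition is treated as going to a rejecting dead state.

start=q0; accept=q10,q13,q15; q0-0->q1; q0-1->q2; q1-0->q3; q1-1->q4; q2-0->q1; q2-1->q5; q3-0->q6; q3-1->q7; q4-0->q3; q4-1->q8; q5-0->q1; q5-1->q9; q6-0->q10; q6-1->q11; q7-0->q6; q7-1->q12; q8-0->q3; q8-1->q9; q9-0->q9; q9-1->q9; q10-0->q0; q10-1->q13; q11-0->q10; q11-1->q14; q12-0->q6; q12-1->q9; q13-0->q0; q13-1->q15; q14-0->q10; q14-1->q9; q15-0->q0; q15-1->q9

Run two small machines in parallel and take their product. One (4 states) tracks partial matches of the forbidden pattern `111`; the other (5 states) tracks the count of `0`s modulo 5. Each combined state is a pair, one component from each; accept when both components accept. Minimizing collapses redundant product states.
          0    1  
>  q0     q1   q2 
   q1     q3   q4 
   q2     q1   q5 
   q3     q6   q7 
   q4     q3   q8 
   q5     q1   q9 
   q6    q10  q11 
   q7     q6  q12 
   q8     q3   q9 
   q9     q9   q9 
 * q10    q0  q13 
   q11   q10  q14 
   q12    q6   q9 
 * q13    q0  q15 
   q14   q10   q9 
 * q15    q0   q9 
(> = start, * = accepting)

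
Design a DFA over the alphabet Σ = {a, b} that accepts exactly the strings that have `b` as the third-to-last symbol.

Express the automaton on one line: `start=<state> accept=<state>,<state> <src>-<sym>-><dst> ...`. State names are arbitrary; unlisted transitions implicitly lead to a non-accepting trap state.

Because acceptance depends on a position counted from the end, the machine has to buffer the most recent 3 symbols. Make each state the string of the last up-to-3 symbols read; on input `x` shift the window left and append `x`. Accept when the buffered window has length 3 and begins with `b`.
With 15 states:
          a    b  
>  S0     S1   S2 
   S1     S3   S4 
   S2     S5   S6 
   S3     S7   S8 
   S4     S9  S10 
   S5    S11  S12 
   S6    S13  S14 
   S7     S7   S8 
   S8     S9  S10 
   S9    S11  S12 
   S10   S13  S14 
 * S11    S7   S8 
 * S12    S9  S10 
 * S13   S11  S12 
 * S14   S13  S14 
(> = start, * = accepting)

start=S0 accept=S11,S12,S13,S14 S0-a->S1 S0-b->S2 S1-a->S3 S1-b->S4 S2-a->S5 S2-b->S6 S3-a->S7 S3-b->S8 S4-a->S9 S4-b->S10 S5-a->S11 S5-b->S12 S6-a->S13 S6-b->S14 S7-a->S7 S7-b->S8 S8-a->S9 S8-b->S10 S9-a->S11 S9-b->S12 S10-a->S13 S10-b->S14 S11-a->S7 S11-b->S8 S12-a->S9 S12-b->S10 S13-a->S11 S13-b->S12 S14-a->S13 S14-b->S14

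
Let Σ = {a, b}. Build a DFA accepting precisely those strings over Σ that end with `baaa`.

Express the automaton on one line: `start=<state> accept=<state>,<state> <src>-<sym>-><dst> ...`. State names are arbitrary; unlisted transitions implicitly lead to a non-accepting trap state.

Let each state record the length of the longest suffix of the input read so far that is also a prefix of `baaa`. S1 means the last symbol is `b`; S2 means the last 2 symbols are `ba`; S3 means the last 3 symbols are `baa`; S4 means the last 4 symbols are `baaa`. Accept only at S4, where the string currently ends in `baaa`.
With 5 states:
        a   b  
>  S0   S0  S1 
   S1   S2  S1 
   S2   S3  S1 
   S3   S4  S1 
 * S4   S0  S1 
(> = start, * = accepting)

start=S0 accept=S4 S0-a->S0 S0-b->S1 S1-a->S2 S1-b->S1 S2-a->S3 S2-b->S1 S3-a->S4 S3-b->S1 S4-a->S0 S4-b->S1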